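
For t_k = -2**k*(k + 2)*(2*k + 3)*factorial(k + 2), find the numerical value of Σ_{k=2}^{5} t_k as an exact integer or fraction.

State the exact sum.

Σ = -15482688

Compute t_(k+1)/t_k: get (k + 3)**2*(4*k + 10)/((k + 2)*(2*k + 3)).
Factor: A=2*k + 6; B=1; C=k**2 + 7*k/2 + 3.
Key eq: (2*k + 6)·f(k+1) = (1)·f(k) + (k**2 + 7*k/2 + 3).
d = 1 from the (1,0,2) case.
Match coefficients ⇒ f(k) = k/2.
So s_k = (B(k−1)f/C)·t_k = (k/((k + 2)*(2*k + 3)))·t_k = -2**k*k*factorial(k + 2).
Verify: -2**k*(k + 2)*(2*k + 3)*factorial(k + 2) matches t_k.
Telescoping: Σ = s_(6) − s_(2) = -15482880 − (-192) = -15482688.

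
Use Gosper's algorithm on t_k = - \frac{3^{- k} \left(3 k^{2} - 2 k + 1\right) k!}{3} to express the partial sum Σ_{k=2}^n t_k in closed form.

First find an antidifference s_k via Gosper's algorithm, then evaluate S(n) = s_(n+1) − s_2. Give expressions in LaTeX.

Ratio r(k) = (3*k**3 + 7*k**2 + 6*k + 2)/(3*(3*k**2 - 2*k + 1)).
Gosper form: A/B · C(k+1)/C(k) with A=k/3 + 1/3, B=1, C=k**2 - 2*k/3 + 1/3.
f must satisfy (k/3 + 1/3)·f(k+1) − (1)·f(k) = k**2 - 2*k/3 + 1/3.
d = 1 from the (1,0,2) case.
Solving with deg f ≤ 1: f(k) = 3*k + 1.
Then R = B(k−1)f/C = 3*(3*k + 1)/(3*k**2 - 2*k + 1), so s_k = R(k)·t_k = -(3*k + 1)*factorial(k)/3**k.
Check: Δs_k = -(3*k**2 - 2*k + 1)*factorial(k)/(3*3**k). ✓
Σ_(k=2)^n t_k = s_(n+1) − s_(2) = (-3**(-n - 1)*(3*n + 4)*factorial(n + 1)) − (-14/9), i.e. 3**(-n - 2)*(14*3**n - 9*n**2*factorial(n) - 21*n*factorial(n) - 12*factorial(n)).

S(n) = 3^{- n - 2} \left(14 \cdot 3^{n} - 9 n^{2} n! - 21 n n! - 12 n!\right)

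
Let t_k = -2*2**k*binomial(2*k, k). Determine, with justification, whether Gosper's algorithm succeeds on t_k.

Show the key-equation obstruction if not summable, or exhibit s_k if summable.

Ratio r(k) = 4*(2*k + 1)/(k + 1).
Take A(k)=8*k + 4, B(k)=k + 1, C(k)=1.
Set up (8*k + 4)·f(k+1) − (k)·f(k) − (1) = 0.
From deg A=1, deg B=1, deg C=0: d=-1.
Bound -1 < 0, so the key equation has no polynomial solution.

No; the degree bound rules out any f.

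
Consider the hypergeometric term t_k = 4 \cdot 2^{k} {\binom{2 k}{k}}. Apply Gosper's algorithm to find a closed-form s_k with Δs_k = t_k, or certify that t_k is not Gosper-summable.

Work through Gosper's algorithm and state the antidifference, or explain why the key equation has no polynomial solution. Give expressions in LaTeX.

none (Gosper's algorithm certifies no s_k)

t_(k+1)/t_k = 4*(2*k + 1)/(k + 1).
A = 8*k + 4, B = k + 1, C = 1.
Set up (8*k + 4)·f(k+1) − (k)·f(k) − (1) = 0.
d = -1 from the (1,1,0) case.
d = -1 < 0 ⇒ no nonzero polynomial f; not summable.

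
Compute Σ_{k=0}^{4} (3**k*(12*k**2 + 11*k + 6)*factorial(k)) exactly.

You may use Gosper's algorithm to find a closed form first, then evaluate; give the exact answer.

The ratio is 3*(12*k**3 + 47*k**2 + 64*k + 29)/(12*k**2 + 11*k + 6).
Take A(k)=3*k + 3, B(k)=1, C(k)=k**2 + 11*k/12 + 1/2.
Set up (3*k + 3)·f(k+1) − (1)·f(k) − (k**2 + 11*k/12 + 1/2) = 0.
From deg A=1, deg B=0, deg C=2: d=1.
Solve for f: f(k) = (4*k - 3)/12 (degree 1 ≤ 1).
Then R = B(k−1)f/C = (4*k - 3)/(12*k**2 + 11*k + 6), so s_k = R(k)·t_k = 3**k*(4*k - 3)*factorial(k).
Δs = 3**k*(12*k**2 + 11*k + 6)*factorial(k), as required.
Telescoping: Σ = s_(5) − s_(0) = 495720 − (-3) = 495723.

Σ = 495723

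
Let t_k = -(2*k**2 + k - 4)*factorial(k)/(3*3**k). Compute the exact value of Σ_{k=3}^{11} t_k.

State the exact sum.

t_(k+1)/t_k = (k + 1)*(k + 2*(k + 1)**2 - 3)/(3*(2*k**2 + k - 4)).
A = k/3 + 1/3, B = 1, C = k**2 + k/2 - 2.
Key eq: (k/3 + 1/3)·f(k+1) = (1)·f(k) + (k**2 + k/2 - 2).
Degrees (1,0,2) ⇒ d ≤ 1.
A polynomial solution: f(k) = 3*(2*k + 3)/2.
Then R = B(k−1)f/C = 3*(2*k + 3)/(2*k**2 + k - 4), so s_k = R(k)·t_k = -(2*k + 3)*factorial(k)/3**k.
Δs = -(2*k**2 + k - 4)*factorial(k)/(3*3**k), as required.
Evaluate s at k=12 and k=3: -1971200/81 and -2; difference -1971038/81.

Σ = -1971038/81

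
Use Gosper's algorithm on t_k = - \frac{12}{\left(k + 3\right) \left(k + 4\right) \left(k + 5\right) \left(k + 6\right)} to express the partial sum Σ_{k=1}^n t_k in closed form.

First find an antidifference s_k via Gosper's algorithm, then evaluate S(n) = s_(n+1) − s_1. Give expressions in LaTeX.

r(k) = (k + 3)/(k + 7) after simplifying.
Gosper form: A/B · C(k+1)/C(k) with A=k + 3, B=k + 7, C=1.
Key eq: (k + 3)·f(k+1) = (k + 6)·f(k) + (1).
Degrees (1,1,0) ⇒ d ≤ 3.
Solving with deg f ≤ 3: f(k) = k*(k**2 + 12*k + 47)/180.
R(k) = B(k−1)·f(k)/C(k) = k*(k + 6)*(k**2 + 12*k + 47)/180; s_k = R·t_k = k*(-k**2 - 12*k - 47)/(15*(k + 3)*(k + 4)*(k + 5)).
s_(k+1) − s_k = -12/(k**4 + 18*k**3 + 119*k**2 + 342*k + 360) = t_k.
s_(n+1) = (-n**3 - 15*n**2 - 74*n - 60)/(15*(n**3 + 15*n**2 + 74*n + 120)) and s_(1) = -1/30, so S(n) = n*(-n**2 - 15*n - 74)/(30*(n**3 + 15*n**2 + 74*n + 120)).

S(n) = \frac{n \left(- n^{2} - 15 n - 74\right)}{30 \left(n^{3} + 15 n^{2} + 74 n + 120\right)}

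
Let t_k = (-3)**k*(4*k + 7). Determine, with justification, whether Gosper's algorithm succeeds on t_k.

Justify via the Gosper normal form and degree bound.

Yes. s_k = (-3)**k*(-k - 1).

Compute t_(k+1)/t_k: get 3*(-4*k - 11)/(4*k + 7).
Gosper form: A/B · C(k+1)/C(k) with A=-3, B=1, C=k + 7/4.
f must satisfy (-3)·f(k+1) − (1)·f(k) = k + 7/4.
Degrees (0,0,1) ⇒ d ≤ 1.
Solving with deg f ≤ 1: f(k) = -(k + 1)/4.
Then R = B(k−1)f/C = -(k + 1)/(4*k + 7), so s_k = R(k)·t_k = (-3)**k*(-k - 1).
s_(k+1) − s_k = (-3)**k*(4*k + 7) = t_k.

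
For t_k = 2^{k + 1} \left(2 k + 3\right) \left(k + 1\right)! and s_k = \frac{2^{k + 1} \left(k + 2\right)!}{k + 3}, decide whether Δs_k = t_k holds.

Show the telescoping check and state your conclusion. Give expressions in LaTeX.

s_(k+1) = 2**(k + 2)*factorial(k + 3)/(k + 4)
s_(k+1) − s_k = 2**(k + 1)*(k + 2)*(2*k + 7)*factorial(k + 2)/((k + 3)*(k + 4))
(s_(k+1) − s_k) − t_k = -2**(k + 1)*(2*k**2 + 9*k + 8)*factorial(k + 1)/((k + 3)*(k + 4))

Invalid: residual - \frac{2^{k + 1} \left(2 k^{2} + 9 k + 8\right) \left(k + 1\right)!}{\left(k + 3\right) \left(k + 4\right)} ≠ 0.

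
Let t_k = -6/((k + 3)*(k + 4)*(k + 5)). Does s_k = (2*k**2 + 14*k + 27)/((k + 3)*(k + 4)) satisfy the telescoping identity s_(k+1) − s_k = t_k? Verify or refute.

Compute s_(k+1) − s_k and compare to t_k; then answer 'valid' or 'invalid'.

s_(k+1) = (14*k + 2*(k + 1)**2 + 41)/((k + 4)*(k + 5))
s_(k+1) − s_k = -6/(k**3 + 12*k**2 + 47*k + 60)
(s_(k+1) − s_k) − t_k = 0

valid (s_(k+1) − s_k reduces to t_k)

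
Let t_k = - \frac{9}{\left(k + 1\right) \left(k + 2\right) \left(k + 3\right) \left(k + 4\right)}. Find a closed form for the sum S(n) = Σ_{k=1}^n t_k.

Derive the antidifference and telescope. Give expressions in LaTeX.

S(n) = \frac{n \left(- n^{2} - 9 n - 26\right)}{8 \left(n^{3} + 9 n^{2} + 26 n + 24\right)}

t_(k+1)/t_k = (k + 1)/(k + 5).
A = k + 1, B = k + 5, C = 1.
Key eq: (k + 1)·f(k+1) = (k + 4)·f(k) + (1).
Degrees (1,1,0) ⇒ d ≤ 3.
A polynomial solution: f(k) = k*(k**2 + 6*k + 11)/18.
Certificate R = B(k−1)f/C = k*(k + 4)*(k**2 + 6*k + 11)/18 gives s_k = k*(-k**2 - 6*k - 11)/(2*(k + 1)*(k + 2)*(k + 3)).
Verify: -9/(k**4 + 10*k**3 + 35*k**2 + 50*k + 24) matches t_k.
s_(n+1) = (-n**3 - 9*n**2 - 26*n - 18)/(2*(n**3 + 9*n**2 + 26*n + 24)) and s_(1) = -3/8, so S(n) = n*(-n**2 - 9*n - 26)/(8*(n**3 + 9*n**2 + 26*n + 24)).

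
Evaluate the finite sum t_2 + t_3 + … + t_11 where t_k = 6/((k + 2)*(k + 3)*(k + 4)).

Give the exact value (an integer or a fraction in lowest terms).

The ratio is (k + 2)/(k + 5).
So A=k + 2 and B=k + 5, with C=1.
Solve (k + 2)·f(k+1) − (k + 4)·f(k) = 1.
From deg A=1, deg B=1, deg C=0: d=2.
A polynomial solution: f(k) = k*(k + 5)/12.
Certificate R = B(k−1)f/C = k*(k + 4)*(k + 5)/12 gives s_k = k*(k + 5)/(2*(k + 2)*(k + 3)).
s_(k+1) − s_k = 6/(k**3 + 9*k**2 + 26*k + 24) = t_k.
Sum = s_(12) − s_(2); s_(12) = 17/35, s_(2) = 7/20 ⇒ 19/140.

Σ = 19/140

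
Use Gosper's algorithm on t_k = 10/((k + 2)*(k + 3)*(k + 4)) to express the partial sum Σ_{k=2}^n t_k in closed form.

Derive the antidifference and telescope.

The ratio is (k + 2)/(k + 5).
A = k + 2, B = k + 5, C = 1.
Key eq: (k + 2)·f(k+1) = (k + 4)·f(k) + (1).
From deg A=1, deg B=1, deg C=0: d=2.
Coefficient equations give f(k) = k*(k + 5)/12.
Get s_k = R·t_k = 5*k*(k + 5)/(6*(k + 2)*(k + 3)) with R(k) = B(k−1)f(k)/C(k) = k*(k + 4)*(k + 5)/12.
s_(k+1) − s_k = 10/(k**3 + 9*k**2 + 26*k + 24) = t_k.
Telescope: S(n) = s_(n+1) − s_(2) = 5*(n**2 + 7*n + 6)/(6*(n**2 + 7*n + 12)) − (7/12) = (n**2 + 7*n - 8)/(4*(n**2 + 7*n + 12)).

S(n) = (n**2 + 7*n - 8)/(4*(n**2 + 7*n + 12))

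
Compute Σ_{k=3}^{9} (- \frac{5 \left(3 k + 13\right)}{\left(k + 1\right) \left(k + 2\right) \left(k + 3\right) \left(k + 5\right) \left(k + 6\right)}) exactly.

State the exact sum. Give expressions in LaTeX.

Σ = -91/3168

The ratio is (k + 1)*(k + 5)*(3*k + 16)/((k + 4)*(k + 7)*(3*k + 13)).
Take A(k)=k + 1, B(k)=k + 7, C(k)=k**2 + 25*k/3 + 52/3.
f must satisfy (k + 1)·f(k+1) − (k + 6)·f(k) = k**2 + 25*k/3 + 52/3.
deg f ≤ 5 (via 1,1,2).
Match coefficients ⇒ f(k) = k*(k + 3)*(k + 4)*(k**2 + 8*k + 17)/30.
So s_k = (B(k−1)f/C)·t_k = (k*(k + 3)*(k + 6)*(k**2 + 8*k + 17)/(10*(3*k + 13)))·t_k = k*(-k**2 - 8*k - 17)/(2*(k**3 + 8*k**2 + 17*k + 10)).
s_(k+1) − s_k = 5*(-3*k - 13)/(k**5 + 17*k**4 + 107*k**3 + 307*k**2 + 396*k + 180) = t_k.
Evaluate s at k=10 and k=3: -197/396 and -15/32; difference -91/3168.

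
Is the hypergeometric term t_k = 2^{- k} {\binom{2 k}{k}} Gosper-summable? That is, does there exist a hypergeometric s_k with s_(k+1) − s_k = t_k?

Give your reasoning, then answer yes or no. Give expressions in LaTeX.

Step 1: r(k) = (2*k + 1)/(k + 1).
So A=2*k + 1 and B=k + 1, with C=1.
Need (2*k + 1)·f(k+1) − (k)·f(k) = 1.
Degrees (1,1,0) ⇒ d ≤ -1.
Bound -1 < 0, so the key equation has no polynomial solution.

No — t_k has no hypergeometric antidifference.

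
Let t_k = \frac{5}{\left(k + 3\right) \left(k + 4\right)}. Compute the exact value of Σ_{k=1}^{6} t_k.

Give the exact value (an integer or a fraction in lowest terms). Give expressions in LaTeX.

The ratio is (k + 3)/(k + 5).
So A=k + 3 and B=k + 5, with C=1.
Solve (k + 3)·f(k+1) − (k + 4)·f(k) = 1.
From deg A=1, deg B=1, deg C=0: d=1.
Solving with deg f ≤ 1: f(k) = k/3.
Certificate R = B(k−1)f/C = k*(k + 4)/3 gives s_k = 5*k/(3*(k + 3)).
Check: Δs_k = 5/(k**2 + 7*k + 12). ✓
Σ_(k=1)^(6) t_k = s_(7) − s_(1) = 7/6 − (5/12) = 3/4.

Σ = 3/4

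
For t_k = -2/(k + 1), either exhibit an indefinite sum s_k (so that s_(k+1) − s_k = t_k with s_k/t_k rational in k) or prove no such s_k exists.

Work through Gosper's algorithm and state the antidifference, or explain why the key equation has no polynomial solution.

none — t_k is not Gosper-summable

t_(k+1)/t_k = (k + 1)/(k + 2).
Factor: A=k + 1; B=k + 2; C=1.
Need (k + 1)·f(k+1) − (k + 1)·f(k) = 1.
Bound: deg f ≤ 0.
Generic f = c0 gives residual -1; -1 = 0 cannot hold, so t_k is not Gosper-summable.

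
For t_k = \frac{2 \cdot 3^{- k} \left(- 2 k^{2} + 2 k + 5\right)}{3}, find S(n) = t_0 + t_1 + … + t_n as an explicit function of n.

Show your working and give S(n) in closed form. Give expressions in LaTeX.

S(n) = \frac{2 \cdot 3^{- n} \left(6 \cdot 3^{n} + n^{2} + 2 n - 1\right)}{3}

Compute t_(k+1)/t_k: get (2*k**2 + 2*k - 5)/(3*(2*k**2 - 2*k - 5)).
Take A(k)=1/3, B(k)=1, C(k)=k**2 - k - 5/2.
Set up (1/3)·f(k+1) − (1)·f(k) − (k**2 - k - 5/2) = 0.
Bound: deg f ≤ 2.
Solve for f: f(k) = -3*(k**2 - 2)/2 (degree 2 ≤ 2).
Certificate R = B(k−1)f/C = -3*(k**2 - 2)/(2*k**2 - 2*k - 5) gives s_k = 2*(k**2 - 2)/3**k.
s_(k+1) − s_k = 2*(-2*k**2 + 2*k + 5)/(3*3**k) = t_k.
Telescope: S(n) = s_(n+1) − s_(0) = 2*3**(-n - 1)*(n**2 + 2*n - 1) − (-4) = 2*(6*3**n + n**2 + 2*n - 1)/(3*3**n).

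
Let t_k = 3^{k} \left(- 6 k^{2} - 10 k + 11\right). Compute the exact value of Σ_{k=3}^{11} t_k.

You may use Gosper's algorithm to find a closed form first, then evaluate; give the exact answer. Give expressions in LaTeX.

t_(k+1)/t_k = 3*(6*k**2 + 22*k + 5)/(6*k**2 + 10*k - 11).
Normal form (A,B,C) = (3, 1, k**2 + 5*k/3 - 11/6).
Solve (3)·f(k+1) − (1)·f(k) = k**2 + 5*k/3 - 11/6.
Degrees (0,0,2) ⇒ d ≤ 2.
A polynomial solution: f(k) = (k - 2)*(3*k + 2)/6.
Get s_k = R·t_k = 3**k*(-3*k**2 + 4*k + 4) with R(k) = B(k−1)f(k)/C(k) = (k - 2)*(3*k + 2)/(6*k**2 + 10*k - 11).
Δs = 3**k*(-6*k**2 - 10*k + 11), as required.
Evaluate s at k=12 and k=3: -201947580 and -297; difference -201947283.

Σ = -201947283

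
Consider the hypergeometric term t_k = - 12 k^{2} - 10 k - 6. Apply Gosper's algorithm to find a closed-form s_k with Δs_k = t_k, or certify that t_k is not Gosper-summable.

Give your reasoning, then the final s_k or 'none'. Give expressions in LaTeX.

The ratio is (6*k**2 + 17*k + 14)/(6*k**2 + 5*k + 3).
Normal form (A,B,C) = (1, 1, k**2 + 5*k/6 + 1/2).
f must satisfy (1)·f(k+1) − (1)·f(k) = k**2 + 5*k/6 + 1/2.
From deg A=0, deg B=0, deg C=2: d=3.
Solving with deg f ≤ 3: f(k) = k*(4*k**2 - k + 3)/12.
So s_k = (B(k−1)f/C)·t_k = (k*(4*k**2 - k + 3)/(2*(6*k**2 + 5*k + 3)))·t_k = k*(-4*k**2 + k - 3).
Verify: -12*k**2 - 10*k - 6 matches t_k.

s_k = k \left(- 4 k^{2} + k - 3\right)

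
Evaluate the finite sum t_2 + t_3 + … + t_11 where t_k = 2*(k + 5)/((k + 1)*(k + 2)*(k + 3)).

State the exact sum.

Step 1: r(k) = (k + 1)*(k + 6)/((k + 4)*(k + 5)).
Factor: A=k + 1; B=k + 4; C=k + 5.
Key eq: (k + 1)·f(k+1) = (k + 3)·f(k) + (k + 5).
Bound: deg f ≤ 2.
Match coefficients ⇒ f(k) = k*(3*k + 7)/2.
Then R = B(k−1)f/C = k*(k + 3)*(3*k + 7)/(2*(k + 5)), so s_k = R(k)·t_k = k*(3*k + 7)/((k + 1)*(k + 2)).
Δs = 2*(k + 5)/(k**3 + 6*k**2 + 11*k + 6), as required.
Σ_(k=2)^(11) t_k = s_(12) − s_(2) = 258/91 − (13/6) = 365/546.

Σ = 365/546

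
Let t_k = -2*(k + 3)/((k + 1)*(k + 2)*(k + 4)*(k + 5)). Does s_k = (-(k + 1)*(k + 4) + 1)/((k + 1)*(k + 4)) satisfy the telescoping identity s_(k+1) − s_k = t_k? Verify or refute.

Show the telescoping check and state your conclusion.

valid; difference matches t_k

s_(k+1) = (-(k + 2)*(k + 5) + 1)/((k + 2)*(k + 5))
s_(k+1) − s_k = 2*(-k - 3)/(k**4 + 12*k**3 + 49*k**2 + 78*k + 40)
(s_(k+1) − s_k) − t_k = 0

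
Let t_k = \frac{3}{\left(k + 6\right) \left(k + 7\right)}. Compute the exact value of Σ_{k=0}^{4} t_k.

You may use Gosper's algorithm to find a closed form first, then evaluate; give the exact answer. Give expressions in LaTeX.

Σ = 5/22

Ratio r(k) = (k + 6)/(k + 8).
So A=k + 6 and B=k + 8, with C=1.
Set up (k + 6)·f(k+1) − (k + 7)·f(k) − (1) = 0.
Degrees (1,1,0) ⇒ d ≤ 1.
Match coefficients ⇒ f(k) = k/6.
R(k) = B(k−1)·f(k)/C(k) = k*(k + 7)/6; s_k = R·t_k = k/(2*(k + 6)).
Check: Δs_k = 3/(k**2 + 13*k + 42). ✓
Evaluate s at k=5 and k=0: 5/22 and 0; difference 5/22.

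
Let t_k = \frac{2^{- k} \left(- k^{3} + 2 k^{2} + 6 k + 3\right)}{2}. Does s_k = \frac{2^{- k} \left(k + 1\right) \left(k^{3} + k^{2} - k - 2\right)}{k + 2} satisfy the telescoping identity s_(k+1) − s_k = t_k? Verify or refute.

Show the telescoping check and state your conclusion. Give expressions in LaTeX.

Invalid: residual \frac{2^{- k} \left(k^{4} + 2 k^{3} - 8 k^{2} - 17 k - 10\right)}{2 \left(k^{2} + 5 k + 6\right)} ≠ 0.

s_(k+1) = -(k + 2)*(k - (k + 1)**3 - (k + 1)**2 + 3)/(2*2**k*(k + 3))
s_(k+1) − s_k = (-k**5 - 2*k**4 + 12*k**3 + 37*k**2 + 34*k + 8)/(2*2**k*(k**2 + 5*k + 6))
(s_(k+1) − s_k) − t_k = (k**4 + 2*k**3 - 8*k**2 - 17*k - 10)/(2*2**k*(k**2 + 5*k + 6))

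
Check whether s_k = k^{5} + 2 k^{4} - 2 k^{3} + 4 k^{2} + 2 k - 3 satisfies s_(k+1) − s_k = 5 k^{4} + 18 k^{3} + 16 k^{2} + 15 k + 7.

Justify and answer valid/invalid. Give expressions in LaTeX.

Valid — Δs_k = t_k.

s_(k+1) = k**5 + 7*k**4 + 16*k**3 + 20*k**2 + 17*k + 4
s_(k+1) − s_k = 5*k**4 + 18*k**3 + 16*k**2 + 15*k + 7
(s_(k+1) − s_k) − t_k = 0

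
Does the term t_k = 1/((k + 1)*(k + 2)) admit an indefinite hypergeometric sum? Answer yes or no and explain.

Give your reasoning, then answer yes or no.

t_(k+1)/t_k = (k + 1)/(k + 3).
Take A(k)=k + 1, B(k)=k + 3, C(k)=1.
f must satisfy (k + 1)·f(k+1) − (k + 2)·f(k) = 1.
From deg A=1, deg B=1, deg C=0: d=1.
Match coefficients ⇒ f(k) = k.
So s_k = (B(k−1)f/C)·t_k = (k*(k + 2))·t_k = k/(k + 1).
Δs = 1/(k**2 + 3*k + 2), as required.

Yes. s_k = k/(k + 1).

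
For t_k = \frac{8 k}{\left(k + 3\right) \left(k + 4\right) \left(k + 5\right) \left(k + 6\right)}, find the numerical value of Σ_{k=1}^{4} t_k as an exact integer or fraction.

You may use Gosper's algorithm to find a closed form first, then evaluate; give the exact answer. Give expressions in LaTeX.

Compute t_(k+1)/t_k: get (k + 1)*(k + 3)/(k*(k + 7)).
A = k + 3, B = k + 7, C = k.
f must satisfy (k + 3)·f(k+1) − (k + 6)·f(k) = k.
deg f ≤ 3 (via 1,1,1).
Solving with deg f ≤ 3: f(k) = k*(k - 1)*(k + 13)/120.
Get s_k = R·t_k = k*(k**2 + 12*k - 13)/(15*(k + 3)*(k + 4)*(k + 5)) with R(k) = B(k−1)f(k)/C(k) = (k - 1)*(k + 6)*(k + 13)/120.
Check: Δs_k = 8*k/(k**4 + 18*k**3 + 119*k**2 + 342*k + 360). ✓
Sum = s_(5) − s_(1); s_(5) = 1/30, s_(1) = 0 ⇒ 1/30.

Σ = 1/30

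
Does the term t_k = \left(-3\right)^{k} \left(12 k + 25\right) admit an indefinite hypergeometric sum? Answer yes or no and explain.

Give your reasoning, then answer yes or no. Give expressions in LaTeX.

r(k) = 3*(-12*k - 37)/(12*k + 25) after simplifying.
Gosper form: A/B · C(k+1)/C(k) with A=-3, B=1, C=k + 25/12.
Need (-3)·f(k+1) − (1)·f(k) = k + 25/12.
Degrees (0,0,1) ⇒ d ≤ 1.
Match coefficients ⇒ f(k) = -(3*k + 4)/12.
Get s_k = R·t_k = (-3)**k*(-3*k - 4) with R(k) = B(k−1)f(k)/C(k) = -(3*k + 4)/(12*k + 25).
s_(k+1) − s_k = (-3)**k*(12*k + 25) = t_k.

Yes. s_k = \left(-3\right)^{k} \left(- 3 k - 4\right).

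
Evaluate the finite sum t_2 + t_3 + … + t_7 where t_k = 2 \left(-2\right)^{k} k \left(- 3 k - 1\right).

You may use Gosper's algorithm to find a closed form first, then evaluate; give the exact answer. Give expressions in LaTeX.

The ratio is -2*(k + 1)*(3*k + 4)/(k*(3*k + 1)).
Take A(k)=-2, B(k)=1, C(k)=k**2 + k/3.
f must satisfy (-2)·f(k+1) − (1)·f(k) = k**2 + k/3.
Bound: deg f ≤ 2.
Match coefficients ⇒ f(k) = -k*(k - 1)/3.
Then R = B(k−1)f/C = -(k - 1)/(3*k + 1), so s_k = R(k)·t_k = 2*(-2)**k*k*(k - 1).
Verify: 2*(-2)**k*k*(-3*k - 1) matches t_k.
Evaluate s at k=8 and k=2: 28672 and 16; difference 28656.

Σ = 28656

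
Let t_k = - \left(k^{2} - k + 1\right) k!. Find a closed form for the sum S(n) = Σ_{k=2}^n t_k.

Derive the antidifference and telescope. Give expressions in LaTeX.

r(k) = -(k + 1)*(k - (k + 1)**2)/(k**2 - k + 1) after simplifying.
Factor: A=k + 1; B=1; C=k**2 - k + 1.
Set up (k + 1)·f(k+1) − (1)·f(k) − (k**2 - k + 1) = 0.
Bound: deg f ≤ 1.
A polynomial solution: f(k) = k - 2.
Certificate R = B(k−1)f/C = (k - 2)/(k**2 - k + 1) gives s_k = -(k - 2)*factorial(k).
Verify: -(k**2 - k + 1)*factorial(k) matches t_k.
Σ_(k=2)^n t_k = s_(n+1) − s_(2) = (-(n - 1)*factorial(n + 1)) − (0), i.e. -(n - 1)*factorial(n + 1).

S(n) = - \left(n - 1\right) \left(n + 1\right)!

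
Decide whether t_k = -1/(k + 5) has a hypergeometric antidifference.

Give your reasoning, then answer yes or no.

No — t_k has no hypergeometric antidifference.

Step 1: r(k) = (k + 5)/(k + 6).
So A=k + 5 and B=k + 6, with C=1.
Need (k + 5)·f(k+1) − (k + 5)·f(k) = 1.
Degrees (1,1,0) ⇒ d ≤ 0.
Generic f = c0 gives residual -1; -1 = 0 cannot hold, so t_k is not Gosper-summable.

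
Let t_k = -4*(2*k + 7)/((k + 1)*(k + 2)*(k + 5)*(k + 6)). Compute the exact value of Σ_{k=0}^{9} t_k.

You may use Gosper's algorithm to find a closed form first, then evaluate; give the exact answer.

The ratio is (k + 1)*(k + 5)*(2*k + 9)/((k + 3)*(k + 7)*(2*k + 7)).
A = k + 1, B = k + 7, C = k**3 + 21*k**2/2 + 73*k/2 + 42.
Set up (k + 1)·f(k+1) − (k + 6)·f(k) − (k**3 + 21*k**2/2 + 73*k/2 + 42) = 0.
Degrees (1,1,3) ⇒ d ≤ 5.
Solve for f: f(k) = k*(k + 2)*(k + 3)*(k + 4)*(k + 6)/10 (degree 5 ≤ 5).
Then R = B(k−1)f/C = k*(k + 2)*(k + 6)**2/(5*(2*k + 7)), so s_k = R(k)·t_k = 4*k*(-k - 6)/(5*(k**2 + 6*k + 5)).
Check: Δs_k = 4*(-2*k - 7)/(k**4 + 14*k**3 + 65*k**2 + 112*k + 60). ✓
Σ_(k=0)^(9) t_k = s_(10) − s_(0) = -128/165 − (0) = -128/165.

Σ = -128/165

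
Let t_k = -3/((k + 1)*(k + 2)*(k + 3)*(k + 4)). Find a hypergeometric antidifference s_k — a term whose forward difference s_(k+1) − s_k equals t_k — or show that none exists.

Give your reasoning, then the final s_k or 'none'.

s_k = k*(-k**2 - 6*k - 11)/(6*(k + 1)*(k + 2)*(k + 3))

Ratio r(k) = (k + 1)/(k + 5).
Normal form (A,B,C) = (k + 1, k + 5, 1).
Need (k + 1)·f(k+1) − (k + 4)·f(k) = 1.
deg f ≤ 3 (via 1,1,0).
Coefficient equations give f(k) = k*(k**2 + 6*k + 11)/18.
Get s_k = R·t_k = k*(-k**2 - 6*k - 11)/(6*(k + 1)*(k + 2)*(k + 3)) with R(k) = B(k−1)f(k)/C(k) = k*(k + 4)*(k**2 + 6*k + 11)/18.
Verify: -3/(k**4 + 10*k**3 + 35*k**2 + 50*k + 24) matches t_k.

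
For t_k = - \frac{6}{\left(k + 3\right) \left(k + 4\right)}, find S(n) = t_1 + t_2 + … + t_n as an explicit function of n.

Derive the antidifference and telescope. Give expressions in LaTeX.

S(n) = - \frac{3 n}{2 n + 8}

t_(k+1)/t_k = (k + 3)/(k + 5).
Take A(k)=k + 3, B(k)=k + 5, C(k)=1.
Solve (k + 3)·f(k+1) − (k + 4)·f(k) = 1.
From deg A=1, deg B=1, deg C=0: d=1.
Coefficient equations give f(k) = k/3.
Get s_k = R·t_k = -2*k/(k + 3) with R(k) = B(k−1)f(k)/C(k) = k*(k + 4)/3.
Check: Δs_k = -6/(k**2 + 7*k + 12). ✓
s_(n+1) = 2*(-n - 1)/(n + 4) and s_(1) = -1/2, so S(n) = -3*n/(2*n + 8).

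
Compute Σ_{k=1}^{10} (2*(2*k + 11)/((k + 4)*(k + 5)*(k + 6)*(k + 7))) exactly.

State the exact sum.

r(k) = (k + 4)*(2*k + 13)/((k + 8)*(2*k + 11)) after simplifying.
Gosper form: A/B · C(k+1)/C(k) with A=k + 4, B=k + 8, C=k + 11/2.
f must satisfy (k + 4)·f(k+1) − (k + 7)·f(k) = k + 11/2.
Bound: deg f ≤ 3.
Solve for f: f(k) = k*(k + 5)*(k + 10)/48 (degree 3 ≤ 3).
So s_k = (B(k−1)f/C)·t_k = (k*(k + 5)*(k + 7)*(k + 10)/(24*(2*k + 11)))·t_k = k*(k + 10)/(12*(k**2 + 10*k + 24)).
Verify: 2*(2*k + 11)/(k**4 + 22*k**3 + 179*k**2 + 638*k + 840) matches t_k.
Sum = s_(11) − s_(1); s_(11) = 77/1020, s_(1) = 11/420 ⇒ 88/1785.

Σ = 88/1785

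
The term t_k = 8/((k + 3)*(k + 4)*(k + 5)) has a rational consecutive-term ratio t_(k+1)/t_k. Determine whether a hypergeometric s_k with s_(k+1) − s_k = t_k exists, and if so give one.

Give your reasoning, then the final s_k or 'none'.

Step 1: r(k) = (k + 3)/(k + 6).
A = k + 3, B = k + 6, C = 1.
Set up (k + 3)·f(k+1) − (k + 5)·f(k) − (1) = 0.
From deg A=1, deg B=1, deg C=0: d=2.
A polynomial solution: f(k) = k*(k + 7)/24.
Certificate R = B(k−1)f/C = k*(k + 5)*(k + 7)/24 gives s_k = k*(k + 7)/(3*(k + 3)*(k + 4)).
s_(k+1) − s_k = 8/(k**3 + 12*k**2 + 47*k + 60) = t_k.

s_k = k*(k + 7)/(3*(k + 3)*(k + 4))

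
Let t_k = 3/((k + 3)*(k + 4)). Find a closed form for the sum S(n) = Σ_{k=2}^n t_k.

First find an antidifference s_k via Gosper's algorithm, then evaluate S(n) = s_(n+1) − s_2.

S(n) = 3*(n - 1)/(5*(n + 4))

Ratio r(k) = (k + 3)/(k + 5).
So A=k + 3 and B=k + 5, with C=1.
f must satisfy (k + 3)·f(k+1) − (k + 4)·f(k) = 1.
Degrees (1,1,0) ⇒ d ≤ 1.
A polynomial solution: f(k) = k/3.
Certificate R = B(k−1)f/C = k*(k + 4)/3 gives s_k = k/(k + 3).
s_(k+1) − s_k = 3/(k**2 + 7*k + 12) = t_k.
Σ_(k=2)^n t_k = s_(n+1) − s_(2) = ((n + 1)/(n + 4)) − (2/5), i.e. 3*(n - 1)/(5*(n + 4)).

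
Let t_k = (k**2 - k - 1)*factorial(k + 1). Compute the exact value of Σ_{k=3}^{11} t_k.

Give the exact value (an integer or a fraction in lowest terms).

Σ = 56043187200

The ratio is (k + 2)*(k - (k + 1)**2 + 2)/(-k**2 + k + 1).
Normal form (A,B,C) = (k + 2, 1, k**2 - k - 1).
Solve (k + 2)·f(k+1) − (1)·f(k) = k**2 - k - 1.
d = 1 from the (1,0,2) case.
Match coefficients ⇒ f(k) = k - 3.
Then R = B(k−1)f/C = (k - 3)/(k**2 - k - 1), so s_k = R(k)·t_k = (k - 3)*factorial(k + 1).
Δs = (k**2 - k - 1)*factorial(k + 1), as required.
Telescoping: Σ = s_(12) − s_(3) = 56043187200 − (0) = 56043187200.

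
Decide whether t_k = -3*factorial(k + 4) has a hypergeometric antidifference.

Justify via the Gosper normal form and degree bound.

No. Not Gosper-summable.

Step 1: r(k) = k + 5.
Normal form (A,B,C) = (k + 5, 1, 1).
Set up (k + 5)·f(k+1) − (1)·f(k) − (1) = 0.
Bound: deg f ≤ -1.
Negative degree bound (-1): no f exists, t_k not Gosper-summable.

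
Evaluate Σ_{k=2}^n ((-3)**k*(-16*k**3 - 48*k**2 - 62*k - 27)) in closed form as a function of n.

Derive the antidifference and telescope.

S(n) = -12*(-3)**n*n**3 - 45*(-3)**n*n**2 - 60*(-3)**n*n - 27*(-3)**n - 432

The ratio is 3*(-16*k**3 - 96*k**2 - 206*k - 153)/(16*k**3 + 48*k**2 + 62*k + 27).
A = -3, B = 1, C = k**3 + 3*k**2 + 31*k/8 + 27/16.
Set up (-3)·f(k+1) − (1)·f(k) − (k**3 + 3*k**2 + 31*k/8 + 27/16) = 0.
deg f ≤ 3 (via 0,0,3).
Match coefficients ⇒ f(k) = -k*(4*k**2 + 3*k + 2)/16.
Get s_k = R·t_k = (-3)**k*k*(4*k**2 + 3*k + 2) with R(k) = B(k−1)f(k)/C(k) = -k*(4*k**2 + 3*k + 2)/(16*k**3 + 48*k**2 + 62*k + 27).
Check: Δs_k = (-3)**k*(-16*k**3 - 48*k**2 - 62*k - 27). ✓
Σ_(k=2)^n t_k = s_(n+1) − s_(2) = ((-3)**(n + 1)*(4*n**3 + 15*n**2 + 20*n + 9)) − (432), i.e. -12*(-3)**n*n**3 - 45*(-3)**n*n**2 - 60*(-3)**n*n - 27*(-3)**n - 432.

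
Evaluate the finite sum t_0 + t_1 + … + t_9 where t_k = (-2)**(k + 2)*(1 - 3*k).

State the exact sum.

The ratio is 2*(-3*k - 2)/(3*k - 1).
Gosper form: A/B · C(k+1)/C(k) with A=-2, B=1, C=k - 1/3.
f must satisfy (-2)·f(k+1) − (1)·f(k) = k - 1/3.
d = 1 from the (0,0,1) case.
Match coefficients ⇒ f(k) = -(k - 1)/3.
Then R = B(k−1)f/C = -(k - 1)/(3*k - 1), so s_k = R(k)·t_k = (-2)**(k + 2)*(k - 1).
Δs = (-2)**(k + 2)*(1 - 3*k), as required.
Evaluate s at k=10 and k=0: 36864 and -4; difference 36868.

Σ = 36868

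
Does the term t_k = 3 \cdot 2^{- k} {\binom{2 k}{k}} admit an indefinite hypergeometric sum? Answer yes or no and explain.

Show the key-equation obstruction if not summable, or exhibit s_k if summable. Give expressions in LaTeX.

No — negative degree bound, so no certificate f.

t_(k+1)/t_k = (2*k + 1)/(k + 1).
Normal form (A,B,C) = (2*k + 1, k + 1, 1).
Solve (2*k + 1)·f(k+1) − (k)·f(k) = 1.
Degrees (1,1,0) ⇒ d ≤ -1.
deg f ≤ -1 is impossible — no certificate.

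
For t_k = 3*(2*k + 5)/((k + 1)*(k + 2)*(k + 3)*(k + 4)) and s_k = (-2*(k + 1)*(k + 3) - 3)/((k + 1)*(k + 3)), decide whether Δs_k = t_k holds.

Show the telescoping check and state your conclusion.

s_(k+1) = (-2*(k + 2)*(k + 4) - 3)/((k + 2)*(k + 4))
s_(k+1) − s_k = 3*(2*k + 5)/(k**4 + 10*k**3 + 35*k**2 + 50*k + 24)
(s_(k+1) − s_k) − t_k = 0

Valid: the claim telescopes to t_k.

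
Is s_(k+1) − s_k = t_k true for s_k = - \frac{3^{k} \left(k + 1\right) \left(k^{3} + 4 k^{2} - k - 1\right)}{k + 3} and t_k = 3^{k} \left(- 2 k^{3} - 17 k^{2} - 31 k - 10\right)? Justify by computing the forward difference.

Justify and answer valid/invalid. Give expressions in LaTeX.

s_(k+1) = 3**(k + 1)*(k + 2)*(k - (k + 1)**3 - 4*(k + 1)**2 + 2)/(k + 4)
s_(k+1) − s_k = 3**k*(-2*k**5 - 27*k**4 - 130*k**3 - 275*k**2 - 234*k - 58)/(k**2 + 7*k + 12)
(s_(k+1) − s_k) − t_k = 3**k*(4*k**4 + 44*k**3 + 156*k**2 + 208*k + 62)/(k**2 + 7*k + 12)

Invalid: residual \frac{3^{k} \left(4 k^{4} + 44 k^{3} + 156 k^{2} + 208 k + 62\right)}{k^{2} + 7 k + 12} ≠ 0.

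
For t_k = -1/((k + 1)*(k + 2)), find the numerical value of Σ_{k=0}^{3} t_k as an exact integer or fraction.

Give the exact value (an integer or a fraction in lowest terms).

Σ = -4/5

t_(k+1)/t_k = (k + 1)/(k + 3).
Take A(k)=k + 1, B(k)=k + 3, C(k)=1.
Solve (k + 1)·f(k+1) − (k + 2)·f(k) = 1.
d = 1 from the (1,1,0) case.
Coefficient equations give f(k) = k.
So s_k = (B(k−1)f/C)·t_k = (k*(k + 2))·t_k = -k/(k + 1).
Verify: -1/(k**2 + 3*k + 2) matches t_k.
Sum = s_(4) − s_(0); s_(4) = -4/5, s_(0) = 0 ⇒ -4/5.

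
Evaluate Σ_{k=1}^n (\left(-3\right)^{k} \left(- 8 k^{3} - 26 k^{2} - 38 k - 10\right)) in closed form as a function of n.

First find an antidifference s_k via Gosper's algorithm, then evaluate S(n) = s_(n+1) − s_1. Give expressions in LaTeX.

S(n) = - 6 \left(-3\right)^{n} n^{3} - 24 \left(-3\right)^{n} n^{2} - 36 \left(-3\right)^{n} n - 12 \left(-3\right)^{n} + 12

Compute t_(k+1)/t_k: get 3*(-4*k**3 - 25*k**2 - 57*k - 41)/(4*k**3 + 13*k**2 + 19*k + 5).
Factor: A=-3; B=1; C=k**3 + 13*k**2/4 + 19*k/4 + 5/4.
Set up (-3)·f(k+1) − (1)·f(k) − (k**3 + 13*k**2/4 + 19*k/4 + 5/4) = 0.
deg f ≤ 3 (via 0,0,3).
Solve for f: f(k) = -(k**3 + k**2 + k - 1)/4 (degree 3 ≤ 3).
So s_k = (B(k−1)f/C)·t_k = (-(k**3 + k**2 + k - 1)/(4*k**3 + 13*k**2 + 19*k + 5))·t_k = 2*(-3)**k*(k**3 + k**2 + k - 1).
s_(k+1) − s_k = (-3)**k*(-8*k**3 - 26*k**2 - 38*k - 10) = t_k.
Evaluate: s_(n+1) = (-3)**(n + 1)*(2*n**3 + 8*n**2 + 12*n + 4); subtract s_(1) = -12 ⇒ S(n) = -6*(-3)**n*n**3 - 24*(-3)**n*n**2 - 36*(-3)**n*n - 12*(-3)**n + 12.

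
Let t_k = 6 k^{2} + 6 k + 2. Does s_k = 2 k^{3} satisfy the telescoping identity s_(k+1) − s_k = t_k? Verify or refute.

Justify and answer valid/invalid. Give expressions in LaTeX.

s_(k+1) = 2*(k + 1)**3
s_(k+1) − s_k = -2*k**3 + 2*(k + 1)**3
(s_(k+1) − s_k) − t_k = 0

valid (s_(k+1) − s_k reduces to t_k)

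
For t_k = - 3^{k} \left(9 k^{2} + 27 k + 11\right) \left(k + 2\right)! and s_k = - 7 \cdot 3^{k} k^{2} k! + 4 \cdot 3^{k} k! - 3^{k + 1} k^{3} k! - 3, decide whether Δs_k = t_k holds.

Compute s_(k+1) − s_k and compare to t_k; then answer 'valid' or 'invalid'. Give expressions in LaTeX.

Valid: the claim telescopes to t_k.

s_(k+1) = -9*3**k*k**4*factorial(k) - 57*3**k*k**3*factorial(k) - 117*3**k*k**2*factorial(k) - 87*3**k*k*factorial(k) - 18*3**k*factorial(k) - 3
s_(k+1) − s_k = -3**k*(9*k**2 + 27*k + 11)*factorial(k + 2)
(s_(k+1) − s_k) − t_k = 0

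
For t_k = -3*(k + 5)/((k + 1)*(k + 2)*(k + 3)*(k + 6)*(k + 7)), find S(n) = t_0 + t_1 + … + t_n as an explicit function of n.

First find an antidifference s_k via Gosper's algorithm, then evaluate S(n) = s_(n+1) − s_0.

Compute t_(k+1)/t_k: get (k + 1)*(k + 6)**2/((k + 4)*(k + 5)*(k + 8)).
Normal form (A,B,C) = (k + 1, k + 8, k**3 + 14*k**2 + 65*k + 100).
Key eq: (k + 1)·f(k+1) = (k + 7)·f(k) + (k**3 + 14*k**2 + 65*k + 100).
Bound: deg f ≤ 6.
A polynomial solution: f(k) = k*(k + 3)*(k + 4)**2*(k + 5)**2/36.
R(k) = B(k−1)·f(k)/C(k) = k*(k + 3)*(k + 4)*(k + 7)/36; s_k = R·t_k = k*(-k**2 - 9*k - 20)/(12*(k**3 + 9*k**2 + 20*k + 12)).
s_(k+1) − s_k = 3*(-k - 5)/(k**5 + 19*k**4 + 131*k**3 + 401*k**2 + 540*k + 252) = t_k.
Telescope: S(n) = s_(n+1) − s_(0) = (-n**3 - 12*n**2 - 41*n - 30)/(12*(n**3 + 12*n**2 + 41*n + 42)) − (0) = (-n**3 - 12*n**2 - 41*n - 30)/(12*(n**3 + 12*n**2 + 41*n + 42)).

S(n) = (-n**3 - 12*n**2 - 41*n - 30)/(12*(n**3 + 12*n**2 + 41*n + 42))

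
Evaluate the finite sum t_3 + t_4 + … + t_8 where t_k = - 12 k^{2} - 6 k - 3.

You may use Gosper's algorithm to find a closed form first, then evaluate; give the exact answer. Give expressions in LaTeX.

Σ = -2604

The ratio is (4*k**2 + 10*k + 7)/(4*k**2 + 2*k + 1).
Take A(k)=1, B(k)=1, C(k)=k**2 + k/2 + 1/4.
Key eq: (1)·f(k+1) = (1)·f(k) + (k**2 + k/2 + 1/4).
Bound: deg f ≤ 3.
A polynomial solution: f(k) = k*(4*k**2 - 3*k + 2)/12.
Get s_k = R·t_k = k*(-4*k**2 + 3*k - 2) with R(k) = B(k−1)f(k)/C(k) = k*(4*k**2 - 3*k + 2)/(3*(4*k**2 + 2*k + 1)).
Verify: -12*k**2 - 6*k - 3 matches t_k.
Sum = s_(9) − s_(3); s_(9) = -2691, s_(3) = -87 ⇒ -2604.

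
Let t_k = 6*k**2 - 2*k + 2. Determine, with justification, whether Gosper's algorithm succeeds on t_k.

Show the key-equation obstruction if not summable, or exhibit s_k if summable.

Yes. s_k = 2*k*(k**2 - 2*k + 2).

t_(k+1)/t_k = (-k + 3*(k + 1)**2)/(3*k**2 - k + 1).
So A=1 and B=1, with C=k**2 - k/3 + 1/3.
Need (1)·f(k+1) − (1)·f(k) = k**2 - k/3 + 1/3.
d = 3 from the (0,0,2) case.
Coefficient equations give f(k) = k*(k**2 - 2*k + 2)/3.
Get s_k = R·t_k = 2*k*(k**2 - 2*k + 2) with R(k) = B(k−1)f(k)/C(k) = k*(k**2 - 2*k + 2)/(3*k**2 - k + 1).
Check: Δs_k = 6*k**2 - 2*k + 2. ✓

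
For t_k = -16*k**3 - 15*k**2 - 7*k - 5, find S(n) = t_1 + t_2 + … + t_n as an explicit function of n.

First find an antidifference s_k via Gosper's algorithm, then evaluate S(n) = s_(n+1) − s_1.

r(k) = (16*k**3 + 63*k**2 + 85*k + 43)/(16*k**3 + 15*k**2 + 7*k + 5) after simplifying.
Take A(k)=1, B(k)=1, C(k)=k**3 + 15*k**2/16 + 7*k/16 + 5/16.
Need (1)·f(k+1) − (1)·f(k) = k**3 + 15*k**2/16 + 7*k/16 + 5/16.
deg f ≤ 4 (via 0,0,3).
Solve for f: f(k) = k*(4*k**3 - 3*k**2 + 4)/16 (degree 4 ≤ 4).
R(k) = B(k−1)·f(k)/C(k) = k*(4*k**3 - 3*k**2 + 4)/(16*k**3 + 15*k**2 + 7*k + 5); s_k = R·t_k = k*(-4*k**3 + 3*k**2 - 4).
Verify: -16*k**3 - 15*k**2 - 7*k - 5 matches t_k.
Σ_(k=1)^n t_k = s_(n+1) − s_(1) = (-4*n**4 - 13*n**3 - 15*n**2 - 11*n - 5) − (-5), i.e. n*(-4*n**3 - 13*n**2 - 15*n - 11).

S(n) = n*(-4*n**3 - 13*n**2 - 15*n - 11)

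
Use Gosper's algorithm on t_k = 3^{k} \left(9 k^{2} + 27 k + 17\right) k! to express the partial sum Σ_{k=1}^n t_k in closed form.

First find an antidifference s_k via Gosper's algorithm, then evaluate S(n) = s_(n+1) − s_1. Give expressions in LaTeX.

Step 1: r(k) = 3*(9*k**3 + 54*k**2 + 98*k + 53)/(9*k**2 + 27*k + 17).
So A=3*k + 3 and B=1, with C=k**2 + 3*k + 17/9.
Set up (3*k + 3)·f(k+1) − (1)·f(k) − (k**2 + 3*k + 17/9) = 0.
Bound: deg f ≤ 1.
Solve for f: f(k) = (3*k + 4)/9 (degree 1 ≤ 1).
Get s_k = R·t_k = 3**k*(3*k + 4)*factorial(k) with R(k) = B(k−1)f(k)/C(k) = (3*k + 4)/(9*k**2 + 27*k + 17).
s_(k+1) − s_k = 3**k*(9*k**2 + 27*k + 17)*factorial(k) = t_k.
Evaluate: s_(n+1) = 3**(n + 1)*(3*n + 7)*factorial(n + 1); subtract s_(1) = 21 ⇒ S(n) = 9*3**n*n**2*factorial(n) + 30*3**n*n*factorial(n) + 21*3**n*factorial(n) - 21.

S(n) = 9 \cdot 3^{n} n^{2} n! + 30 \cdot 3^{n} n n! + 21 \cdot 3^{n} n! - 21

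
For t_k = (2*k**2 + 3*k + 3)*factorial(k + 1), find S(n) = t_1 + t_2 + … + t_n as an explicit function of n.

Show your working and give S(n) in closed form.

S(n) = 2*n*factorial(n + 2) + factorial(n + 2) - 2

Step 1: r(k) = (k + 2)*(3*k + 2*(k + 1)**2 + 6)/(2*k**2 + 3*k + 3).
Normal form (A,B,C) = (k + 2, 1, k**2 + 3*k/2 + 3/2).
Solve (k + 2)·f(k+1) − (1)·f(k) = k**2 + 3*k/2 + 3/2.
Bound: deg f ≤ 1.
Match coefficients ⇒ f(k) = (2*k - 1)/2.
So s_k = (B(k−1)f/C)·t_k = ((2*k - 1)/(2*k**2 + 3*k + 3))·t_k = (2*k - 1)*factorial(k + 1).
s_(k+1) − s_k = (2*k**2 + 3*k + 3)*factorial(k + 1) = t_k.
Telescope: S(n) = s_(n+1) − s_(1) = (2*n + 1)*factorial(n + 2) − (2) = 2*n*factorial(n + 2) + factorial(n + 2) - 2.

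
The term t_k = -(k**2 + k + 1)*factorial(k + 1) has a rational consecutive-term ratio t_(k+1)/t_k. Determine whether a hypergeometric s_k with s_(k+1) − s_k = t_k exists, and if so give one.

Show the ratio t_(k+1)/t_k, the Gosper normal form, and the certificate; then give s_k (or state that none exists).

Step 1: r(k) = (k + 2)*(k + (k + 1)**2 + 2)/(k**2 + k + 1).
Take A(k)=k + 2, B(k)=1, C(k)=k**2 + k + 1.
Set up (k + 2)·f(k+1) − (1)·f(k) − (k**2 + k + 1) = 0.
From deg A=1, deg B=0, deg C=2: d=1.
Solving with deg f ≤ 1: f(k) = k - 1.
Then R = B(k−1)f/C = (k - 1)/(k**2 + k + 1), so s_k = R(k)·t_k = -(k - 1)*factorial(k + 1).
s_(k+1) − s_k = -(k**2 + k + 1)*factorial(k + 1) = t_k.

s_k = -(k - 1)*factorial(k + 1)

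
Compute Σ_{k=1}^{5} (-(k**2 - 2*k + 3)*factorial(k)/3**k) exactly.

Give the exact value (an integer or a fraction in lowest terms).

Σ = -400/27

Ratio r(k) = (k**3 + k**2 + 2*k + 2)/(3*(k**2 - 2*k + 3)).
Factor: A=k/3 + 1/3; B=1; C=k**2 - 2*k + 3.
Key eq: (k/3 + 1/3)·f(k+1) = (1)·f(k) + (k**2 - 2*k + 3).
deg f ≤ 1 (via 1,0,2).
Match coefficients ⇒ f(k) = 3*(k - 1).
Get s_k = R·t_k = -3**(1 - k)*(k - 1)*factorial(k) with R(k) = B(k−1)f(k)/C(k) = 3*(k - 1)/(k**2 - 2*k + 3).
Δs = -(k**2 - 2*k + 3)*factorial(k)/3**k, as required.
Telescoping: Σ = s_(6) − s_(1) = -400/27 − (0) = -400/27.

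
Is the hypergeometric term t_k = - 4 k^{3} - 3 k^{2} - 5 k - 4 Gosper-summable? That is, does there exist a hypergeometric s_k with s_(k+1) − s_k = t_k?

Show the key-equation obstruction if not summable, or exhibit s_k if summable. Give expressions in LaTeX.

Yes. s_k = k \left(- k^{3} + k^{2} - 2 k - 2\right).

Compute t_(k+1)/t_k: get (4*k**3 + 15*k**2 + 23*k + 16)/(4*k**3 + 3*k**2 + 5*k + 4).
A = 1, B = 1, C = k**3 + 3*k**2/4 + 5*k/4 + 1.
Solve (1)·f(k+1) − (1)·f(k) = k**3 + 3*k**2/4 + 5*k/4 + 1.
Bound: deg f ≤ 4.
Solve for f: f(k) = k*(k**3 - k**2 + 2*k + 2)/4 (degree 4 ≤ 4).
Certificate R = B(k−1)f/C = k*(k**3 - k**2 + 2*k + 2)/(4*k**3 + 3*k**2 + 5*k + 4) gives s_k = k*(-k**3 + k**2 - 2*k - 2).
s_(k+1) − s_k = -4*k**3 - 3*k**2 - 5*k - 4 = t_k.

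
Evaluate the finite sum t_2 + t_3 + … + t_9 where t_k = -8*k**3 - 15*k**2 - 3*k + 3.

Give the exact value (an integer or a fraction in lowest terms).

Σ = -20560

Compute t_(k+1)/t_k: get (8*k**3 + 39*k**2 + 57*k + 23)/(8*k**3 + 15*k**2 + 3*k - 3).
Take A(k)=1, B(k)=1, C(k)=k**3 + 15*k**2/8 + 3*k/8 - 3/8.
Key eq: (1)·f(k+1) = (1)·f(k) + (k**3 + 15*k**2/8 + 3*k/8 - 3/8).
deg f ≤ 4 (via 0,0,3).
Solve for f: f(k) = k*(2*k + 1)*(k**2 - 2)/8 (degree 4 ≤ 4).
Get s_k = R·t_k = k*(-2*k**3 - k**2 + 4*k + 2) with R(k) = B(k−1)f(k)/C(k) = k*(2*k + 1)*(k**2 - 2)/(8*k**3 + 15*k**2 + 3*k - 3).
Verify: -8*k**3 - 15*k**2 - 3*k + 3 matches t_k.
Evaluate s at k=10 and k=2: -20580 and -20; difference -20560.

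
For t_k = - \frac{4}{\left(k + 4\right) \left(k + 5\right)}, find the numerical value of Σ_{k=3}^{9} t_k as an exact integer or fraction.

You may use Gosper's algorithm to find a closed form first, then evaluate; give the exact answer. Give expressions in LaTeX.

r(k) = (k + 4)/(k + 6) after simplifying.
So A=k + 4 and B=k + 6, with C=1.
Key eq: (k + 4)·f(k+1) = (k + 5)·f(k) + (1).
deg f ≤ 1 (via 1,1,0).
Solving with deg f ≤ 1: f(k) = k/4.
Certificate R = B(k−1)f/C = k*(k + 5)/4 gives s_k = -k/(k + 4).
Δs = -4/(k**2 + 9*k + 20), as required.
Evaluate s at k=10 and k=3: -5/7 and -3/7; difference -2/7.

Σ = -2/7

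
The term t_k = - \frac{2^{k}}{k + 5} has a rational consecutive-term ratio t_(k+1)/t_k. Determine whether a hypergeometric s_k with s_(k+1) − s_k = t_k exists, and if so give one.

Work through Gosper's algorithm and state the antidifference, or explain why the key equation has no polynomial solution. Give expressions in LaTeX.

no hypergeometric antidifference exists

t_(k+1)/t_k = 2*(k + 5)/(k + 6).
Gosper form: A/B · C(k+1)/C(k) with A=2*k + 10, B=k + 6, C=1.
Key eq: (2*k + 10)·f(k+1) = (k + 5)·f(k) + (1).
Bound: deg f ≤ -1.
deg f ≤ -1 is impossible — no certificate.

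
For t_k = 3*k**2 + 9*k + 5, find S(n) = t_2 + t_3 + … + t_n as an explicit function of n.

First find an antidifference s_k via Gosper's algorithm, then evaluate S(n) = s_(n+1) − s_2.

S(n) = n**3 + 6*n**2 + 10*n - 17

t_(k+1)/t_k = (3*k**2 + 15*k + 17)/(3*k**2 + 9*k + 5).
So A=1 and B=1, with C=k**2 + 3*k + 5/3.
Set up (1)·f(k+1) − (1)·f(k) − (k**2 + 3*k + 5/3) = 0.
d = 3 from the (0,0,2) case.
Match coefficients ⇒ f(k) = k*(k**2 + 3*k + 1)/3.
Certificate R = B(k−1)f/C = k*(k**2 + 3*k + 1)/(3*k**2 + 9*k + 5) gives s_k = k*(k**2 + 3*k + 1).
Check: Δs_k = 3*k**2 + 9*k + 5. ✓
Telescope: S(n) = s_(n+1) − s_(2) = n**3 + 6*n**2 + 10*n + 5 − (22) = n**3 + 6*n**2 + 10*n - 17.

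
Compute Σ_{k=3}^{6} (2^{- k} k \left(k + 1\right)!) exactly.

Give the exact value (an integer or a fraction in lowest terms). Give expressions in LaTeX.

Σ = 624

r(k) = (k + 1)*(k + 2)/(2*k) after simplifying.
A = k/2 + 1, B = 1, C = k.
Solve (k/2 + 1)·f(k+1) − (1)·f(k) = k.
d = 0 from the (1,0,1) case.
Solve for f: f(k) = 2 (degree 0 ≤ 0).
Certificate R = B(k−1)f/C = 2/k gives s_k = 2**(1 - k)*factorial(k + 1).
Δs = k*factorial(k + 1)/2**k, as required.
Evaluate s at k=7 and k=3: 630 and 6; difference 624.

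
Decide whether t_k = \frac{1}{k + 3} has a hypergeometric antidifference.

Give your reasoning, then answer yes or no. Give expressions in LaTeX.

Step 1: r(k) = (k + 3)/(k + 4).
Normal form (A,B,C) = (k + 3, k + 4, 1).
Need (k + 3)·f(k+1) − (k + 3)·f(k) = 1.
Degrees (1,1,0) ⇒ d ≤ 0.
Put f(k) = c0: A·f(k+1) − B(k−1)·f(k) − C = -1; need -1 = 0 — inconsistent ⇒ no f, not summable.

No — the linear system for f has no solution.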